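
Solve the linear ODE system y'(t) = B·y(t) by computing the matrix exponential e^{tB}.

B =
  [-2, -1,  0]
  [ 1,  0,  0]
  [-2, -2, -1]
e^{tB} =
  [-t*exp(-t) + exp(-t), -t*exp(-t), 0]
  [t*exp(-t), t*exp(-t) + exp(-t), 0]
  [-2*t*exp(-t), -2*t*exp(-t), exp(-t)]

Strategy: write B = P · J · P⁻¹ where J is a Jordan canonical form, so e^{tB} = P · e^{tJ} · P⁻¹, and e^{tJ} can be computed block-by-block.

B has Jordan form
J =
  [-1,  1,  0]
  [ 0, -1,  0]
  [ 0,  0, -1]
(up to reordering of blocks).

Per-block formulas:
  For a 2×2 Jordan block J_2(-1): exp(t · J_2(-1)) = e^(-1t)·(I + t·N), where N is the 2×2 nilpotent shift.
  For a 1×1 block at λ = -1: exp(t · [-1]) = [e^(-1t)].

After assembling e^{tJ} and conjugating by P, we get:

e^{tB} =
  [-t*exp(-t) + exp(-t), -t*exp(-t), 0]
  [t*exp(-t), t*exp(-t) + exp(-t), 0]
  [-2*t*exp(-t), -2*t*exp(-t), exp(-t)]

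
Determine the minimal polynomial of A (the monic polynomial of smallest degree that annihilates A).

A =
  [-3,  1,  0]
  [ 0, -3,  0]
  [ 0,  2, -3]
x^2 + 6*x + 9

The characteristic polynomial is χ_A(x) = (x + 3)^3, so the eigenvalues are known. The minimal polynomial is
  m_A(x) = Π_λ (x − λ)^{k_λ}
where k_λ is the size of the *largest* Jordan block for λ (equivalently, the smallest k with (A − λI)^k v = 0 for every generalised eigenvector v of λ).

  λ = -3: largest Jordan block has size 2, contributing (x + 3)^2

So m_A(x) = (x + 3)^2 = x^2 + 6*x + 9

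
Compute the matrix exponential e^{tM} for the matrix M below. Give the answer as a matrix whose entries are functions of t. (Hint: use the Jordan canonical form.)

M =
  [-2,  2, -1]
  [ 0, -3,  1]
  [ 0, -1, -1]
e^{tM} =
  [exp(-2*t), -t^2*exp(-2*t)/2 + 2*t*exp(-2*t), t^2*exp(-2*t)/2 - t*exp(-2*t)]
  [0, -t*exp(-2*t) + exp(-2*t), t*exp(-2*t)]
  [0, -t*exp(-2*t), t*exp(-2*t) + exp(-2*t)]

Strategy: write M = P · J · P⁻¹ where J is a Jordan canonical form, so e^{tM} = P · e^{tJ} · P⁻¹, and e^{tJ} can be computed block-by-block.

M has Jordan form
J =
  [-2,  1,  0]
  [ 0, -2,  1]
  [ 0,  0, -2]
(up to reordering of blocks).

Per-block formulas:
  For a 3×3 Jordan block J_3(-2): exp(t · J_3(-2)) = e^(-2t)·(I + t·N + (t^2/2)·N^2), where N is the 3×3 nilpotent shift.

After assembling e^{tJ} and conjugating by P, we get:

e^{tM} =
  [exp(-2*t), -t^2*exp(-2*t)/2 + 2*t*exp(-2*t), t^2*exp(-2*t)/2 - t*exp(-2*t)]
  [0, -t*exp(-2*t) + exp(-2*t), t*exp(-2*t)]
  [0, -t*exp(-2*t), t*exp(-2*t) + exp(-2*t)]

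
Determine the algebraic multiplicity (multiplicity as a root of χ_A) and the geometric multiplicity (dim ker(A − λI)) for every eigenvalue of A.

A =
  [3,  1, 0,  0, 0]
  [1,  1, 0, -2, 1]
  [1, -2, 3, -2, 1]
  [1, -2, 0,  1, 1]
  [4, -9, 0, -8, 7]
λ = 3: alg = 5, geom = 3

Step 1 — factor the characteristic polynomial to read off the algebraic multiplicities:
  χ_A(x) = (x - 3)^5

Step 2 — compute geometric multiplicities via the rank-nullity identity g(λ) = n − rank(A − λI):
  rank(A − (3)·I) = 2, so dim ker(A − (3)·I) = n − 2 = 3

Summary:
  λ = 3: algebraic multiplicity = 5, geometric multiplicity = 3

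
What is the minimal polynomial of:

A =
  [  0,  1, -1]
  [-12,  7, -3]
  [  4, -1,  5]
x^2 - 8*x + 16

The characteristic polynomial is χ_A(x) = (x - 4)^3, so the eigenvalues are known. The minimal polynomial is
  m_A(x) = Π_λ (x − λ)^{k_λ}
where k_λ is the size of the *largest* Jordan block for λ (equivalently, the smallest k with (A − λI)^k v = 0 for every generalised eigenvector v of λ).

  λ = 4: largest Jordan block has size 2, contributing (x − 4)^2

So m_A(x) = (x - 4)^2 = x^2 - 8*x + 16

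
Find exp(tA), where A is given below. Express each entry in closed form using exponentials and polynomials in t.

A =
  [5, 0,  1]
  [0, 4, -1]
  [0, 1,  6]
e^{tA} =
  [exp(5*t), t^2*exp(5*t)/2, t^2*exp(5*t)/2 + t*exp(5*t)]
  [0, -t*exp(5*t) + exp(5*t), -t*exp(5*t)]
  [0, t*exp(5*t), t*exp(5*t) + exp(5*t)]

Strategy: write A = P · J · P⁻¹ where J is a Jordan canonical form, so e^{tA} = P · e^{tJ} · P⁻¹, and e^{tJ} can be computed block-by-block.

A has Jordan form
J =
  [5, 1, 0]
  [0, 5, 1]
  [0, 0, 5]
(up to reordering of blocks).

Per-block formulas:
  For a 3×3 Jordan block J_3(5): exp(t · J_3(5)) = e^(5t)·(I + t·N + (t^2/2)·N^2), where N is the 3×3 nilpotent shift.

After assembling e^{tJ} and conjugating by P, we get:

e^{tA} =
  [exp(5*t), t^2*exp(5*t)/2, t^2*exp(5*t)/2 + t*exp(5*t)]
  [0, -t*exp(5*t) + exp(5*t), -t*exp(5*t)]
  [0, t*exp(5*t), t*exp(5*t) + exp(5*t)]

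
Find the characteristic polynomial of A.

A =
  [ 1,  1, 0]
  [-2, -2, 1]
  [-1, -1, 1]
x^3

Expanding det(x·I − A) (e.g. by cofactor expansion or by noting that A is similar to its Jordan form J, which has the same characteristic polynomial as A) gives
  χ_A(x) = x^3
which factors as x^3. The eigenvalues (with algebraic multiplicities) are λ = 0 with multiplicity 3.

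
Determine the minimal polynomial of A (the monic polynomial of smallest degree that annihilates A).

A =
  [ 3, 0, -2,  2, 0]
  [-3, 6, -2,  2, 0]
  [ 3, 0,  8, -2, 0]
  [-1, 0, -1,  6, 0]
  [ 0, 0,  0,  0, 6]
x^3 - 17*x^2 + 96*x - 180

The characteristic polynomial is χ_A(x) = (x - 6)^4*(x - 5), so the eigenvalues are known. The minimal polynomial is
  m_A(x) = Π_λ (x − λ)^{k_λ}
where k_λ is the size of the *largest* Jordan block for λ (equivalently, the smallest k with (A − λI)^k v = 0 for every generalised eigenvector v of λ).

  λ = 5: largest Jordan block has size 1, contributing (x − 5)
  λ = 6: largest Jordan block has size 2, contributing (x − 6)^2

So m_A(x) = (x - 6)^2*(x - 5) = x^3 - 17*x^2 + 96*x - 180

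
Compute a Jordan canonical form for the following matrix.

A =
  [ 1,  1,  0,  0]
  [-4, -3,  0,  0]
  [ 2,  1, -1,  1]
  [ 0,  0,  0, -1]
J_2(-1) ⊕ J_2(-1)

The characteristic polynomial is
  det(x·I − A) = x^4 + 4*x^3 + 6*x^2 + 4*x + 1 = (x + 1)^4

Eigenvalues and multiplicities (the geometric multiplicity of λ is n − rank(A − λI), which equals the number of Jordan blocks for λ):
  λ = -1: algebraic multiplicity = 4, geometric multiplicity = 2

Determining the block sizes for each eigenvalue:
  λ = -1: with am = 4 and gm = 2, the partition is not yet determined (e.g. several partitions of 4 into 2 parts exist). Let N = A − (-1)·I. Computing rank(N^1) = 2, rank(N^2) = 0; the number of blocks of size ≥ j is rank(N^{j−1}) − rank(N^j), giving [2, 2]. So we have 2 block(s) of size 2 → block sizes [2, 2]

Assembling the blocks gives a Jordan form
J =
  [-1,  1,  0,  0]
  [ 0, -1,  0,  0]
  [ 0,  0, -1,  1]
  [ 0,  0,  0, -1]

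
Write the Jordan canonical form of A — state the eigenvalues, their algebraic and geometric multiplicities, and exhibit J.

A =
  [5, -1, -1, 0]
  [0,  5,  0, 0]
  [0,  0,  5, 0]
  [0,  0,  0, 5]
J_2(5) ⊕ J_1(5) ⊕ J_1(5)

The characteristic polynomial is
  det(x·I − A) = x^4 - 20*x^3 + 150*x^2 - 500*x + 625 = (x - 5)^4

Eigenvalues and multiplicities (the geometric multiplicity of λ is n − rank(A − λI), which equals the number of Jordan blocks for λ):
  λ = 5: algebraic multiplicity = 4, geometric multiplicity = 3

Determining the block sizes for each eigenvalue:
  λ = 5: 3 blocks summing to 4 forces exactly one block of size 2 and the rest size 1 → block sizes [2, 1, 1]

Assembling the blocks gives a Jordan form
J =
  [5, 1, 0, 0]
  [0, 5, 0, 0]
  [0, 0, 5, 0]
  [0, 0, 0, 5]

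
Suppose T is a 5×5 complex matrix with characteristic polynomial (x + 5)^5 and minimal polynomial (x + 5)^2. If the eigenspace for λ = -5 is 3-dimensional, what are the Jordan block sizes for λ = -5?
Block sizes for λ = -5: [2, 2, 1]

Step 1 — from the characteristic polynomial, algebraic multiplicity of λ = -5 is 5. From dim ker(T − (-5)·I) = 3, there are exactly 3 Jordan blocks for λ = -5.
Step 2 — from the minimal polynomial, the factor (x + 5)^2 tells us the largest block for λ = -5 has size 2.
Step 3 — with total size 5, 3 blocks, and largest block 2, the block sizes (in nonincreasing order) are [2, 2, 1].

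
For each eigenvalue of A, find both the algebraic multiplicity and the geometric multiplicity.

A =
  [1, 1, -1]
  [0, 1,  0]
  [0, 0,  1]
λ = 1: alg = 3, geom = 2

Step 1 — factor the characteristic polynomial to read off the algebraic multiplicities:
  χ_A(x) = (x - 1)^3

Step 2 — compute geometric multiplicities via the rank-nullity identity g(λ) = n − rank(A − λI):
  rank(A − (1)·I) = 1, so dim ker(A − (1)·I) = n − 1 = 2

Summary:
  λ = 1: algebraic multiplicity = 3, geometric multiplicity = 2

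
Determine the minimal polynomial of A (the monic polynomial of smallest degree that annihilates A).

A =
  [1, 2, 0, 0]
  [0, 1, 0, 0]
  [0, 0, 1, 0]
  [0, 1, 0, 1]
x^2 - 2*x + 1

The characteristic polynomial is χ_A(x) = (x - 1)^4, so the eigenvalues are known. The minimal polynomial is
  m_A(x) = Π_λ (x − λ)^{k_λ}
where k_λ is the size of the *largest* Jordan block for λ (equivalently, the smallest k with (A − λI)^k v = 0 for every generalised eigenvector v of λ).

  λ = 1: largest Jordan block has size 2, contributing (x − 1)^2

So m_A(x) = (x - 1)^2 = x^2 - 2*x + 1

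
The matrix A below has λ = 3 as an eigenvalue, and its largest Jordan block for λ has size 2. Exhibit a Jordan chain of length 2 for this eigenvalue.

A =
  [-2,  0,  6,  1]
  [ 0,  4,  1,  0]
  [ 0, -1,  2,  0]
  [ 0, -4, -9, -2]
A Jordan chain for λ = 3 of length 2:
v_1 = (1, -1, 1, -1)ᵀ
v_2 = (1, -2, 1, 0)ᵀ

Let N = A − (3)·I. We want v_2 with N^2 v_2 = 0 but N^1 v_2 ≠ 0; then v_{j-1} := N · v_j for j = 2, …, 2.

Pick v_2 = (1, -2, 1, 0)ᵀ.
Then v_1 = N · v_2 = (1, -1, 1, -1)ᵀ.

Sanity check: (A − (3)·I) v_1 = (0, 0, 0, 0)ᵀ = 0. ✓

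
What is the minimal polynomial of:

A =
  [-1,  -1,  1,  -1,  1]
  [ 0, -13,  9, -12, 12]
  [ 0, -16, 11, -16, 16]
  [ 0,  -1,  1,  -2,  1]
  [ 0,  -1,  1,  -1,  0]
x^3 + 3*x^2 + 3*x + 1

The characteristic polynomial is χ_A(x) = (x + 1)^5, so the eigenvalues are known. The minimal polynomial is
  m_A(x) = Π_λ (x − λ)^{k_λ}
where k_λ is the size of the *largest* Jordan block for λ (equivalently, the smallest k with (A − λI)^k v = 0 for every generalised eigenvector v of λ).

  λ = -1: largest Jordan block has size 3, contributing (x + 1)^3

So m_A(x) = (x + 1)^3 = x^3 + 3*x^2 + 3*x + 1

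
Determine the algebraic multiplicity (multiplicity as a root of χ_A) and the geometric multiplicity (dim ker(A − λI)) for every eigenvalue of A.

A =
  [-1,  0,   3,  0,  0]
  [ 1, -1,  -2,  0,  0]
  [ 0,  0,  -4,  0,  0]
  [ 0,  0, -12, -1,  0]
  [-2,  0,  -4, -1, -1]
λ = -4: alg = 1, geom = 1; λ = -1: alg = 4, geom = 2

Step 1 — factor the characteristic polynomial to read off the algebraic multiplicities:
  χ_A(x) = (x + 1)^4*(x + 4)

Step 2 — compute geometric multiplicities via the rank-nullity identity g(λ) = n − rank(A − λI):
  rank(A − (-4)·I) = 4, so dim ker(A − (-4)·I) = n − 4 = 1
  rank(A − (-1)·I) = 3, so dim ker(A − (-1)·I) = n − 3 = 2

Summary:
  λ = -4: algebraic multiplicity = 1, geometric multiplicity = 1
  λ = -1: algebraic multiplicity = 4, geometric multiplicity = 2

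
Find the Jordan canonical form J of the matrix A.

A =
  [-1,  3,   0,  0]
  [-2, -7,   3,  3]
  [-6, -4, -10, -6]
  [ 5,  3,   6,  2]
J_3(-4) ⊕ J_1(-4)

The characteristic polynomial is
  det(x·I − A) = x^4 + 16*x^3 + 96*x^2 + 256*x + 256 = (x + 4)^4

Eigenvalues and multiplicities (the geometric multiplicity of λ is n − rank(A − λI), which equals the number of Jordan blocks for λ):
  λ = -4: algebraic multiplicity = 4, geometric multiplicity = 2

Determining the block sizes for each eigenvalue:
  λ = -4: with am = 4 and gm = 2, the partition is not yet determined (e.g. several partitions of 4 into 2 parts exist). Let N = A − (-4)·I. Computing rank(N^1) = 2, rank(N^2) = 1, rank(N^3) = 0; the number of blocks of size ≥ j is rank(N^{j−1}) − rank(N^j), giving [2, 1, 1]. So we have 1 block(s) of size 3, 1 block(s) of size 1 → block sizes [3, 1]

Assembling the blocks gives a Jordan form
J =
  [-4,  1,  0,  0]
  [ 0, -4,  1,  0]
  [ 0,  0, -4,  0]
  [ 0,  0,  0, -4]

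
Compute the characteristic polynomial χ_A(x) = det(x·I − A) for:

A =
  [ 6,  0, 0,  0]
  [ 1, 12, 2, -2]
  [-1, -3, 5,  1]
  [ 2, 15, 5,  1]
x^4 - 24*x^3 + 216*x^2 - 864*x + 1296

Expanding det(x·I − A) (e.g. by cofactor expansion or by noting that A is similar to its Jordan form J, which has the same characteristic polynomial as A) gives
  χ_A(x) = x^4 - 24*x^3 + 216*x^2 - 864*x + 1296
which factors as (x - 6)^4. The eigenvalues (with algebraic multiplicities) are λ = 6 with multiplicity 4.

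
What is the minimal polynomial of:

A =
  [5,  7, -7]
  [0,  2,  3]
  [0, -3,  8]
x^2 - 10*x + 25

The characteristic polynomial is χ_A(x) = (x - 5)^3, so the eigenvalues are known. The minimal polynomial is
  m_A(x) = Π_λ (x − λ)^{k_λ}
where k_λ is the size of the *largest* Jordan block for λ (equivalently, the smallest k with (A − λI)^k v = 0 for every generalised eigenvector v of λ).

  λ = 5: largest Jordan block has size 2, contributing (x − 5)^2

So m_A(x) = (x - 5)^2 = x^2 - 10*x + 25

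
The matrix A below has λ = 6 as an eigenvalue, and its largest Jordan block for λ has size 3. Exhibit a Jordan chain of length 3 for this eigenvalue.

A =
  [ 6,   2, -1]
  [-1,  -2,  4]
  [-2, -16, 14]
A Jordan chain for λ = 6 of length 3:
v_1 = (0, -2, -4)ᵀ
v_2 = (2, -8, -16)ᵀ
v_3 = (0, 1, 0)ᵀ

Let N = A − (6)·I. We want v_3 with N^3 v_3 = 0 but N^2 v_3 ≠ 0; then v_{j-1} := N · v_j for j = 3, …, 2.

Pick v_3 = (0, 1, 0)ᵀ.
Then v_2 = N · v_3 = (2, -8, -16)ᵀ.
Then v_1 = N · v_2 = (0, -2, -4)ᵀ.

Sanity check: (A − (6)·I) v_1 = (0, 0, 0)ᵀ = 0. ✓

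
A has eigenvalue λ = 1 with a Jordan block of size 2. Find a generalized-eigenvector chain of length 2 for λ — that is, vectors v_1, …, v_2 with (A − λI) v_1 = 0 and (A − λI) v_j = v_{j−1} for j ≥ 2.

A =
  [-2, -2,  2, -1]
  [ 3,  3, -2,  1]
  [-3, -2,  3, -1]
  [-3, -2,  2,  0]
A Jordan chain for λ = 1 of length 2:
v_1 = (-3, 3, -3, -3)ᵀ
v_2 = (1, 0, 0, 0)ᵀ

Let N = A − (1)·I. We want v_2 with N^2 v_2 = 0 but N^1 v_2 ≠ 0; then v_{j-1} := N · v_j for j = 2, …, 2.

Pick v_2 = (1, 0, 0, 0)ᵀ.
Then v_1 = N · v_2 = (-3, 3, -3, -3)ᵀ.

Sanity check: (A − (1)·I) v_1 = (0, 0, 0, 0)ᵀ = 0. ✓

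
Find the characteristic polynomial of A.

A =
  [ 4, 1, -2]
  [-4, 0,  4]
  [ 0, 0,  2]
x^3 - 6*x^2 + 12*x - 8

Expanding det(x·I − A) (e.g. by cofactor expansion or by noting that A is similar to its Jordan form J, which has the same characteristic polynomial as A) gives
  χ_A(x) = x^3 - 6*x^2 + 12*x - 8
which factors as (x - 2)^3. The eigenvalues (with algebraic multiplicities) are λ = 2 with multiplicity 3.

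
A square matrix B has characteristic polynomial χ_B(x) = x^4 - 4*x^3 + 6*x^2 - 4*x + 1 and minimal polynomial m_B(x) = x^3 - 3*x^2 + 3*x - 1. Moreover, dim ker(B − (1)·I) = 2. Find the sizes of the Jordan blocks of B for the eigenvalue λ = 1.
Block sizes for λ = 1: [3, 1]

Step 1 — from the characteristic polynomial, algebraic multiplicity of λ = 1 is 4. From dim ker(B − (1)·I) = 2, there are exactly 2 Jordan blocks for λ = 1.
Step 2 — from the minimal polynomial, the factor (x − 1)^3 tells us the largest block for λ = 1 has size 3.
Step 3 — with total size 4, 2 blocks, and largest block 3, the block sizes (in nonincreasing order) are [3, 1].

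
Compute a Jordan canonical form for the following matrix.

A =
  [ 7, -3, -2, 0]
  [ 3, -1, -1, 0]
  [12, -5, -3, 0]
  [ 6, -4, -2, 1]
J_3(1) ⊕ J_1(1)

The characteristic polynomial is
  det(x·I − A) = x^4 - 4*x^3 + 6*x^2 - 4*x + 1 = (x - 1)^4

Eigenvalues and multiplicities (the geometric multiplicity of λ is n − rank(A − λI), which equals the number of Jordan blocks for λ):
  λ = 1: algebraic multiplicity = 4, geometric multiplicity = 2

Determining the block sizes for each eigenvalue:
  λ = 1: with am = 4 and gm = 2, the partition is not yet determined (e.g. several partitions of 4 into 2 parts exist). Let N = A − (1)·I. Computing rank(N^1) = 2, rank(N^2) = 1, rank(N^3) = 0; the number of blocks of size ≥ j is rank(N^{j−1}) − rank(N^j), giving [2, 1, 1]. So we have 1 block(s) of size 3, 1 block(s) of size 1 → block sizes [3, 1]

Assembling the blocks gives a Jordan form
J =
  [1, 1, 0, 0]
  [0, 1, 1, 0]
  [0, 0, 1, 0]
  [0, 0, 0, 1]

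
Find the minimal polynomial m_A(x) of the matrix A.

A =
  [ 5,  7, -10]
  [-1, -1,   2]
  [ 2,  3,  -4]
x^3

The characteristic polynomial is χ_A(x) = x^3, so the eigenvalues are known. The minimal polynomial is
  m_A(x) = Π_λ (x − λ)^{k_λ}
where k_λ is the size of the *largest* Jordan block for λ (equivalently, the smallest k with (A − λI)^k v = 0 for every generalised eigenvector v of λ).

  λ = 0: largest Jordan block has size 3, contributing (x − 0)^3

So m_A(x) = x^3 = x^3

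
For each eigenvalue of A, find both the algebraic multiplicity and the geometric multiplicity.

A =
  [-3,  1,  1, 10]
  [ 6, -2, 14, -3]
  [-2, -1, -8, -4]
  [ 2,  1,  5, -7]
λ = -5: alg = 4, geom = 2

Step 1 — factor the characteristic polynomial to read off the algebraic multiplicities:
  χ_A(x) = (x + 5)^4

Step 2 — compute geometric multiplicities via the rank-nullity identity g(λ) = n − rank(A − λI):
  rank(A − (-5)·I) = 2, so dim ker(A − (-5)·I) = n − 2 = 2

Summary:
  λ = -5: algebraic multiplicity = 4, geometric multiplicity = 2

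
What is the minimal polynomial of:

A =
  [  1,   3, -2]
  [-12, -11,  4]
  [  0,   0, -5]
x^2 + 10*x + 25

The characteristic polynomial is χ_A(x) = (x + 5)^3, so the eigenvalues are known. The minimal polynomial is
  m_A(x) = Π_λ (x − λ)^{k_λ}
where k_λ is the size of the *largest* Jordan block for λ (equivalently, the smallest k with (A − λI)^k v = 0 for every generalised eigenvector v of λ).

  λ = -5: largest Jordan block has size 2, contributing (x + 5)^2

So m_A(x) = (x + 5)^2 = x^2 + 10*x + 25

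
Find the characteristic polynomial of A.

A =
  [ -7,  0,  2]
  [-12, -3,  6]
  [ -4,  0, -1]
x^3 + 11*x^2 + 39*x + 45

Expanding det(x·I − A) (e.g. by cofactor expansion or by noting that A is similar to its Jordan form J, which has the same characteristic polynomial as A) gives
  χ_A(x) = x^3 + 11*x^2 + 39*x + 45
which factors as (x + 3)^2*(x + 5). The eigenvalues (with algebraic multiplicities) are λ = -5 with multiplicity 1, λ = -3 with multiplicity 2.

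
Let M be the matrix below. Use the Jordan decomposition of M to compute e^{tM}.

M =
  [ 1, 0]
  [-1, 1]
e^{tM} =
  [exp(t), 0]
  [-t*exp(t), exp(t)]

Strategy: write M = P · J · P⁻¹ where J is a Jordan canonical form, so e^{tM} = P · e^{tJ} · P⁻¹, and e^{tJ} can be computed block-by-block.

M has Jordan form
J =
  [1, 1]
  [0, 1]
(up to reordering of blocks).

Per-block formulas:
  For a 2×2 Jordan block J_2(1): exp(t · J_2(1)) = e^(1t)·(I + t·N), where N is the 2×2 nilpotent shift.

After assembling e^{tJ} and conjugating by P, we get:

e^{tM} =
  [exp(t), 0]
  [-t*exp(t), exp(t)]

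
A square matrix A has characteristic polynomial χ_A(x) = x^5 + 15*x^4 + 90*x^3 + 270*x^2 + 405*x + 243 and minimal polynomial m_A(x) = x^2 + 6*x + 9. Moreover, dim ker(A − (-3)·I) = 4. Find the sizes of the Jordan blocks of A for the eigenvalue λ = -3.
Block sizes for λ = -3: [2, 1, 1, 1]

Step 1 — from the characteristic polynomial, algebraic multiplicity of λ = -3 is 5. From dim ker(A − (-3)·I) = 4, there are exactly 4 Jordan blocks for λ = -3.
Step 2 — from the minimal polynomial, the factor (x + 3)^2 tells us the largest block for λ = -3 has size 2.
Step 3 — with total size 5, 4 blocks, and largest block 2, the block sizes (in nonincreasing order) are [2, 1, 1, 1].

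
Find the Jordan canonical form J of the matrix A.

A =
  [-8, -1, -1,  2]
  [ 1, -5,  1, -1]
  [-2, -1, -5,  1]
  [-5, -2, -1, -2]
J_2(-5) ⊕ J_2(-5)

The characteristic polynomial is
  det(x·I − A) = x^4 + 20*x^3 + 150*x^2 + 500*x + 625 = (x + 5)^4

Eigenvalues and multiplicities (the geometric multiplicity of λ is n − rank(A − λI), which equals the number of Jordan blocks for λ):
  λ = -5: algebraic multiplicity = 4, geometric multiplicity = 2

Determining the block sizes for each eigenvalue:
  λ = -5: with am = 4 and gm = 2, the partition is not yet determined (e.g. several partitions of 4 into 2 parts exist). Let N = A − (-5)·I. Computing rank(N^1) = 2, rank(N^2) = 0; the number of blocks of size ≥ j is rank(N^{j−1}) − rank(N^j), giving [2, 2]. So we have 2 block(s) of size 2 → block sizes [2, 2]

Assembling the blocks gives a Jordan form
J =
  [-5,  1,  0,  0]
  [ 0, -5,  0,  0]
  [ 0,  0, -5,  1]
  [ 0,  0,  0, -5]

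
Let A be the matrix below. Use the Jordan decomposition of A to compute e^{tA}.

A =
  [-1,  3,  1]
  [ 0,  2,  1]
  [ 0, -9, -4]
e^{tA} =
  [exp(-t), 3*t*exp(-t), t*exp(-t)]
  [0, 3*t*exp(-t) + exp(-t), t*exp(-t)]
  [0, -9*t*exp(-t), -3*t*exp(-t) + exp(-t)]

Strategy: write A = P · J · P⁻¹ where J is a Jordan canonical form, so e^{tA} = P · e^{tJ} · P⁻¹, and e^{tJ} can be computed block-by-block.

A has Jordan form
J =
  [-1,  1,  0]
  [ 0, -1,  0]
  [ 0,  0, -1]
(up to reordering of blocks).

Per-block formulas:
  For a 2×2 Jordan block J_2(-1): exp(t · J_2(-1)) = e^(-1t)·(I + t·N), where N is the 2×2 nilpotent shift.
  For a 1×1 block at λ = -1: exp(t · [-1]) = [e^(-1t)].

After assembling e^{tJ} and conjugating by P, we get:

e^{tA} =
  [exp(-t), 3*t*exp(-t), t*exp(-t)]
  [0, 3*t*exp(-t) + exp(-t), t*exp(-t)]
  [0, -9*t*exp(-t), -3*t*exp(-t) + exp(-t)]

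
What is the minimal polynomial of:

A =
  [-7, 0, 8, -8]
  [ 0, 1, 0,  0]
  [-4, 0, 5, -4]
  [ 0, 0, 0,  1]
x^2 + 2*x - 3

The characteristic polynomial is χ_A(x) = (x - 1)^3*(x + 3), so the eigenvalues are known. The minimal polynomial is
  m_A(x) = Π_λ (x − λ)^{k_λ}
where k_λ is the size of the *largest* Jordan block for λ (equivalently, the smallest k with (A − λI)^k v = 0 for every generalised eigenvector v of λ).

  λ = -3: largest Jordan block has size 1, contributing (x + 3)
  λ = 1: largest Jordan block has size 1, contributing (x − 1)

So m_A(x) = (x - 1)*(x + 3) = x^2 + 2*x - 3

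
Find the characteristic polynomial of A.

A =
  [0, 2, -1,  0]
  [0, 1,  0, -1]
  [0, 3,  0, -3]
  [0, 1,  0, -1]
x^4

Expanding det(x·I − A) (e.g. by cofactor expansion or by noting that A is similar to its Jordan form J, which has the same characteristic polynomial as A) gives
  χ_A(x) = x^4
which factors as x^4. The eigenvalues (with algebraic multiplicities) are λ = 0 with multiplicity 4.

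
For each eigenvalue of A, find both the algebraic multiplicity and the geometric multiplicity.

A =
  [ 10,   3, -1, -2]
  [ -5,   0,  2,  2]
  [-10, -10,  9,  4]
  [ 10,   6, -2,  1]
λ = 5: alg = 4, geom = 2

Step 1 — factor the characteristic polynomial to read off the algebraic multiplicities:
  χ_A(x) = (x - 5)^4

Step 2 — compute geometric multiplicities via the rank-nullity identity g(λ) = n − rank(A − λI):
  rank(A − (5)·I) = 2, so dim ker(A − (5)·I) = n − 2 = 2

Summary:
  λ = 5: algebraic multiplicity = 4, geometric multiplicity = 2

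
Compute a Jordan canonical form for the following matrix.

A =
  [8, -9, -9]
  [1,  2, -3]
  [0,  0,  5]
J_2(5) ⊕ J_1(5)

The characteristic polynomial is
  det(x·I − A) = x^3 - 15*x^2 + 75*x - 125 = (x - 5)^3

Eigenvalues and multiplicities (the geometric multiplicity of λ is n − rank(A − λI), which equals the number of Jordan blocks for λ):
  λ = 5: algebraic multiplicity = 3, geometric multiplicity = 2

Determining the block sizes for each eigenvalue:
  λ = 5: 2 blocks summing to 3 forces exactly one block of size 2 and the rest size 1 → block sizes [2, 1]

Assembling the blocks gives a Jordan form
J =
  [5, 1, 0]
  [0, 5, 0]
  [0, 0, 5]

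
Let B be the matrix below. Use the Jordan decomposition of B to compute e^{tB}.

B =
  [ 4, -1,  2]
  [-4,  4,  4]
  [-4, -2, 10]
e^{tB} =
  [-2*t*exp(6*t) + exp(6*t), -t*exp(6*t), 2*t*exp(6*t)]
  [-4*t*exp(6*t), -2*t*exp(6*t) + exp(6*t), 4*t*exp(6*t)]
  [-4*t*exp(6*t), -2*t*exp(6*t), 4*t*exp(6*t) + exp(6*t)]

Strategy: write B = P · J · P⁻¹ where J is a Jordan canonical form, so e^{tB} = P · e^{tJ} · P⁻¹, and e^{tJ} can be computed block-by-block.

B has Jordan form
J =
  [6, 1, 0]
  [0, 6, 0]
  [0, 0, 6]
(up to reordering of blocks).

Per-block formulas:
  For a 2×2 Jordan block J_2(6): exp(t · J_2(6)) = e^(6t)·(I + t·N), where N is the 2×2 nilpotent shift.
  For a 1×1 block at λ = 6: exp(t · [6]) = [e^(6t)].

After assembling e^{tJ} and conjugating by P, we get:

e^{tB} =
  [-2*t*exp(6*t) + exp(6*t), -t*exp(6*t), 2*t*exp(6*t)]
  [-4*t*exp(6*t), -2*t*exp(6*t) + exp(6*t), 4*t*exp(6*t)]
  [-4*t*exp(6*t), -2*t*exp(6*t), 4*t*exp(6*t) + exp(6*t)]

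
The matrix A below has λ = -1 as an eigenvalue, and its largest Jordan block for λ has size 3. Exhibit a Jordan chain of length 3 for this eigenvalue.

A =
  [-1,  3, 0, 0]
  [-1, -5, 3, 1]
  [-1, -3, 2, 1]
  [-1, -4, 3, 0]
A Jordan chain for λ = -1 of length 3:
v_1 = (-3, 0, -1, 0)ᵀ
v_2 = (0, -1, -1, -1)ᵀ
v_3 = (1, 0, 0, 0)ᵀ

Let N = A − (-1)·I. We want v_3 with N^3 v_3 = 0 but N^2 v_3 ≠ 0; then v_{j-1} := N · v_j for j = 3, …, 2.

Pick v_3 = (1, 0, 0, 0)ᵀ.
Then v_2 = N · v_3 = (0, -1, -1, -1)ᵀ.
Then v_1 = N · v_2 = (-3, 0, -1, 0)ᵀ.

Sanity check: (A − (-1)·I) v_1 = (0, 0, 0, 0)ᵀ = 0. ✓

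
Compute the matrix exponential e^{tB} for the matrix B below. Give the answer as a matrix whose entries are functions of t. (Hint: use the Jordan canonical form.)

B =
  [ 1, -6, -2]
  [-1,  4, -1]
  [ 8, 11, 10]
e^{tB} =
  [3*t^2*exp(5*t) - 4*t*exp(5*t) + exp(5*t), 4*t^2*exp(5*t) - 6*t*exp(5*t), 2*t^2*exp(5*t) - 2*t*exp(5*t)]
  [-3*t^2*exp(5*t)/2 - t*exp(5*t), -2*t^2*exp(5*t) - t*exp(5*t) + exp(5*t), -t^2*exp(5*t) - t*exp(5*t)]
  [-3*t^2*exp(5*t)/2 + 8*t*exp(5*t), -2*t^2*exp(5*t) + 11*t*exp(5*t), -t^2*exp(5*t) + 5*t*exp(5*t) + exp(5*t)]

Strategy: write B = P · J · P⁻¹ where J is a Jordan canonical form, so e^{tB} = P · e^{tJ} · P⁻¹, and e^{tJ} can be computed block-by-block.

B has Jordan form
J =
  [5, 1, 0]
  [0, 5, 1]
  [0, 0, 5]
(up to reordering of blocks).

Per-block formulas:
  For a 3×3 Jordan block J_3(5): exp(t · J_3(5)) = e^(5t)·(I + t·N + (t^2/2)·N^2), where N is the 3×3 nilpotent shift.

After assembling e^{tJ} and conjugating by P, we get:

e^{tB} =
  [3*t^2*exp(5*t) - 4*t*exp(5*t) + exp(5*t), 4*t^2*exp(5*t) - 6*t*exp(5*t), 2*t^2*exp(5*t) - 2*t*exp(5*t)]
  [-3*t^2*exp(5*t)/2 - t*exp(5*t), -2*t^2*exp(5*t) - t*exp(5*t) + exp(5*t), -t^2*exp(5*t) - t*exp(5*t)]
  [-3*t^2*exp(5*t)/2 + 8*t*exp(5*t), -2*t^2*exp(5*t) + 11*t*exp(5*t), -t^2*exp(5*t) + 5*t*exp(5*t) + exp(5*t)]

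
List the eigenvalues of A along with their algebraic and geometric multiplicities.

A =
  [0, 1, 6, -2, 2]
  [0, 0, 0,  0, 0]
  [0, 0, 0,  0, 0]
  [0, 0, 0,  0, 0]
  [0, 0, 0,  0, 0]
λ = 0: alg = 5, geom = 4

Step 1 — factor the characteristic polynomial to read off the algebraic multiplicities:
  χ_A(x) = x^5

Step 2 — compute geometric multiplicities via the rank-nullity identity g(λ) = n − rank(A − λI):
  rank(A − (0)·I) = 1, so dim ker(A − (0)·I) = n − 1 = 4

Summary:
  λ = 0: algebraic multiplicity = 5, geometric multiplicity = 4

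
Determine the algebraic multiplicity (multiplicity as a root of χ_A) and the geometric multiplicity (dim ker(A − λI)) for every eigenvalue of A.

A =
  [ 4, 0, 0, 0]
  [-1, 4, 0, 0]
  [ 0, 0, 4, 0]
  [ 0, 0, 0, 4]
λ = 4: alg = 4, geom = 3

Step 1 — factor the characteristic polynomial to read off the algebraic multiplicities:
  χ_A(x) = (x - 4)^4

Step 2 — compute geometric multiplicities via the rank-nullity identity g(λ) = n − rank(A − λI):
  rank(A − (4)·I) = 1, so dim ker(A − (4)·I) = n − 1 = 3

Summary:
  λ = 4: algebraic multiplicity = 4, geometric multiplicity = 3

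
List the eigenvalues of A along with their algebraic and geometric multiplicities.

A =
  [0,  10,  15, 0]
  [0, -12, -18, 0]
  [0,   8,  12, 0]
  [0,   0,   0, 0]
λ = 0: alg = 4, geom = 3

Step 1 — factor the characteristic polynomial to read off the algebraic multiplicities:
  χ_A(x) = x^4

Step 2 — compute geometric multiplicities via the rank-nullity identity g(λ) = n − rank(A − λI):
  rank(A − (0)·I) = 1, so dim ker(A − (0)·I) = n − 1 = 3

Summary:
  λ = 0: algebraic multiplicity = 4, geometric multiplicity = 3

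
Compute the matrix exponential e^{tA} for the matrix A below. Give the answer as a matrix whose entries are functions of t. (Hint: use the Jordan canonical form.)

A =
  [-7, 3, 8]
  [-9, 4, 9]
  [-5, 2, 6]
e^{tA} =
  [-3*t^2*exp(t)/2 - 8*t*exp(t) + exp(t), t^2*exp(t)/2 + 3*t*exp(t), 3*t^2*exp(t)/2 + 8*t*exp(t)]
  [-9*t*exp(t), 3*t*exp(t) + exp(t), 9*t*exp(t)]
  [-3*t^2*exp(t)/2 - 5*t*exp(t), t^2*exp(t)/2 + 2*t*exp(t), 3*t^2*exp(t)/2 + 5*t*exp(t) + exp(t)]

Strategy: write A = P · J · P⁻¹ where J is a Jordan canonical form, so e^{tA} = P · e^{tJ} · P⁻¹, and e^{tJ} can be computed block-by-block.

A has Jordan form
J =
  [1, 1, 0]
  [0, 1, 1]
  [0, 0, 1]
(up to reordering of blocks).

Per-block formulas:
  For a 3×3 Jordan block J_3(1): exp(t · J_3(1)) = e^(1t)·(I + t·N + (t^2/2)·N^2), where N is the 3×3 nilpotent shift.

After assembling e^{tJ} and conjugating by P, we get:

e^{tA} =
  [-3*t^2*exp(t)/2 - 8*t*exp(t) + exp(t), t^2*exp(t)/2 + 3*t*exp(t), 3*t^2*exp(t)/2 + 8*t*exp(t)]
  [-9*t*exp(t), 3*t*exp(t) + exp(t), 9*t*exp(t)]
  [-3*t^2*exp(t)/2 - 5*t*exp(t), t^2*exp(t)/2 + 2*t*exp(t), 3*t^2*exp(t)/2 + 5*t*exp(t) + exp(t)]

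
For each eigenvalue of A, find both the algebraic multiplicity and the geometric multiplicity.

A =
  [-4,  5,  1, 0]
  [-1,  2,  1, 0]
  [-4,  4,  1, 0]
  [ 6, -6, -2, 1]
λ = -3: alg = 1, geom = 1; λ = 1: alg = 3, geom = 2

Step 1 — factor the characteristic polynomial to read off the algebraic multiplicities:
  χ_A(x) = (x - 1)^3*(x + 3)

Step 2 — compute geometric multiplicities via the rank-nullity identity g(λ) = n − rank(A − λI):
  rank(A − (-3)·I) = 3, so dim ker(A − (-3)·I) = n − 3 = 1
  rank(A − (1)·I) = 2, so dim ker(A − (1)·I) = n − 2 = 2

Summary:
  λ = -3: algebraic multiplicity = 1, geometric multiplicity = 1
  λ = 1: algebraic multiplicity = 3, geometric multiplicity = 2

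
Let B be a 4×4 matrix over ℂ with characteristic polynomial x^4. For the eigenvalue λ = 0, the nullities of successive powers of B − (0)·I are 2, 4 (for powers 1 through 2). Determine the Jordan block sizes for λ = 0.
Block sizes for λ = 0: [2, 2]

From the dimensions of kernels of powers, the number of Jordan blocks of size at least j is d_j − d_{j−1} where d_j = dim ker(N^j) (with d_0 = 0). Computing the differences gives [2, 2].
The number of blocks of size exactly k is (#blocks of size ≥ k) − (#blocks of size ≥ k + 1), so the partition is: 2 block(s) of size 2.
In nonincreasing order the block sizes are [2, 2].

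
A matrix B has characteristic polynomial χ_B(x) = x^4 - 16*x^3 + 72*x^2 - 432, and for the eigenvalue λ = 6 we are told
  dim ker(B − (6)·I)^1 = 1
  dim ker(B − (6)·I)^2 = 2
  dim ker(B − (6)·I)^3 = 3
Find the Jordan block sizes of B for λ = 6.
Block sizes for λ = 6: [3]

From the dimensions of kernels of powers, the number of Jordan blocks of size at least j is d_j − d_{j−1} where d_j = dim ker(N^j) (with d_0 = 0). Computing the differences gives [1, 1, 1].
The number of blocks of size exactly k is (#blocks of size ≥ k) − (#blocks of size ≥ k + 1), so the partition is: 1 block(s) of size 3.
In nonincreasing order the block sizes are [3].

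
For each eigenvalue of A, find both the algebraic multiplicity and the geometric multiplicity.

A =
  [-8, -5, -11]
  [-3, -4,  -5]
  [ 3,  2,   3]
λ = -5: alg = 1, geom = 1; λ = -2: alg = 2, geom = 1

Step 1 — factor the characteristic polynomial to read off the algebraic multiplicities:
  χ_A(x) = (x + 2)^2*(x + 5)

Step 2 — compute geometric multiplicities via the rank-nullity identity g(λ) = n − rank(A − λI):
  rank(A − (-5)·I) = 2, so dim ker(A − (-5)·I) = n − 2 = 1
  rank(A − (-2)·I) = 2, so dim ker(A − (-2)·I) = n − 2 = 1

Summary:
  λ = -5: algebraic multiplicity = 1, geometric multiplicity = 1
  λ = -2: algebraic multiplicity = 2, geometric multiplicity = 1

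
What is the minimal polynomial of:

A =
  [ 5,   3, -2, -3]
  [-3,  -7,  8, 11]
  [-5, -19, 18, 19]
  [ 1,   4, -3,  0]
x^3 - 12*x^2 + 48*x - 64

The characteristic polynomial is χ_A(x) = (x - 4)^4, so the eigenvalues are known. The minimal polynomial is
  m_A(x) = Π_λ (x − λ)^{k_λ}
where k_λ is the size of the *largest* Jordan block for λ (equivalently, the smallest k with (A − λI)^k v = 0 for every generalised eigenvector v of λ).

  λ = 4: largest Jordan block has size 3, contributing (x − 4)^3

So m_A(x) = (x - 4)^3 = x^3 - 12*x^2 + 48*x - 64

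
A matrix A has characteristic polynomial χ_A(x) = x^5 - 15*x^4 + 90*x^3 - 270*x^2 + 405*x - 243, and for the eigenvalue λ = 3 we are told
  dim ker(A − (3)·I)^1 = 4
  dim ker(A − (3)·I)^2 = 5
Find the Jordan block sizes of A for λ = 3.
Block sizes for λ = 3: [2, 1, 1, 1]

From the dimensions of kernels of powers, the number of Jordan blocks of size at least j is d_j − d_{j−1} where d_j = dim ker(N^j) (with d_0 = 0). Computing the differences gives [4, 1].
The number of blocks of size exactly k is (#blocks of size ≥ k) − (#blocks of size ≥ k + 1), so the partition is: 3 block(s) of size 1, 1 block(s) of size 2.
In nonincreasing order the block sizes are [2, 1, 1, 1].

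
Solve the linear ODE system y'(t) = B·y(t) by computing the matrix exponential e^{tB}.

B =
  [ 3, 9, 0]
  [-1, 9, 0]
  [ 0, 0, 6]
e^{tB} =
  [-3*t*exp(6*t) + exp(6*t), 9*t*exp(6*t), 0]
  [-t*exp(6*t), 3*t*exp(6*t) + exp(6*t), 0]
  [0, 0, exp(6*t)]

Strategy: write B = P · J · P⁻¹ where J is a Jordan canonical form, so e^{tB} = P · e^{tJ} · P⁻¹, and e^{tJ} can be computed block-by-block.

B has Jordan form
J =
  [6, 1, 0]
  [0, 6, 0]
  [0, 0, 6]
(up to reordering of blocks).

Per-block formulas:
  For a 2×2 Jordan block J_2(6): exp(t · J_2(6)) = e^(6t)·(I + t·N), where N is the 2×2 nilpotent shift.
  For a 1×1 block at λ = 6: exp(t · [6]) = [e^(6t)].

After assembling e^{tJ} and conjugating by P, we get:

e^{tB} =
  [-3*t*exp(6*t) + exp(6*t), 9*t*exp(6*t), 0]
  [-t*exp(6*t), 3*t*exp(6*t) + exp(6*t), 0]
  [0, 0, exp(6*t)]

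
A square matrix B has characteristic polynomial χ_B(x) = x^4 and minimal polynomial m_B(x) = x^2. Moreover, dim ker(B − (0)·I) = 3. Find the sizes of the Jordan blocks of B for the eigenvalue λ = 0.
Block sizes for λ = 0: [2, 1, 1]

Step 1 — from the characteristic polynomial, algebraic multiplicity of λ = 0 is 4. From dim ker(B − (0)·I) = 3, there are exactly 3 Jordan blocks for λ = 0.
Step 2 — from the minimal polynomial, the factor (x − 0)^2 tells us the largest block for λ = 0 has size 2.
Step 3 — with total size 4, 3 blocks, and largest block 2, the block sizes (in nonincreasing order) are [2, 1, 1].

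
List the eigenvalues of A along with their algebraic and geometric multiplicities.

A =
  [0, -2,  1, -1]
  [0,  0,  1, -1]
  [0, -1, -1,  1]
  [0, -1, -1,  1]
λ = 0: alg = 4, geom = 2

Step 1 — factor the characteristic polynomial to read off the algebraic multiplicities:
  χ_A(x) = x^4

Step 2 — compute geometric multiplicities via the rank-nullity identity g(λ) = n − rank(A − λI):
  rank(A − (0)·I) = 2, so dim ker(A − (0)·I) = n − 2 = 2

Summary:
  λ = 0: algebraic multiplicity = 4, geometric multiplicity = 2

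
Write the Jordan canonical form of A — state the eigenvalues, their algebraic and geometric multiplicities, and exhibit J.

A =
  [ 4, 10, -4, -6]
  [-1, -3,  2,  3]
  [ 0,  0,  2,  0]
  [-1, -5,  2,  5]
J_2(2) ⊕ J_1(2) ⊕ J_1(2)

The characteristic polynomial is
  det(x·I − A) = x^4 - 8*x^3 + 24*x^2 - 32*x + 16 = (x - 2)^4

Eigenvalues and multiplicities (the geometric multiplicity of λ is n − rank(A − λI), which equals the number of Jordan blocks for λ):
  λ = 2: algebraic multiplicity = 4, geometric multiplicity = 3

Determining the block sizes for each eigenvalue:
  λ = 2: 3 blocks summing to 4 forces exactly one block of size 2 and the rest size 1 → block sizes [2, 1, 1]

Assembling the blocks gives a Jordan form
J =
  [2, 1, 0, 0]
  [0, 2, 0, 0]
  [0, 0, 2, 0]
  [0, 0, 0, 2]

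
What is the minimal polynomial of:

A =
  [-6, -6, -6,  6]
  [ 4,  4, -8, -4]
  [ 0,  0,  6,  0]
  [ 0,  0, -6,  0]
x^3 - 4*x^2 - 12*x

The characteristic polynomial is χ_A(x) = x^2*(x - 6)*(x + 2), so the eigenvalues are known. The minimal polynomial is
  m_A(x) = Π_λ (x − λ)^{k_λ}
where k_λ is the size of the *largest* Jordan block for λ (equivalently, the smallest k with (A − λI)^k v = 0 for every generalised eigenvector v of λ).

  λ = -2: largest Jordan block has size 1, contributing (x + 2)
  λ = 0: largest Jordan block has size 1, contributing (x − 0)
  λ = 6: largest Jordan block has size 1, contributing (x − 6)

So m_A(x) = x*(x - 6)*(x + 2) = x^3 - 4*x^2 - 12*x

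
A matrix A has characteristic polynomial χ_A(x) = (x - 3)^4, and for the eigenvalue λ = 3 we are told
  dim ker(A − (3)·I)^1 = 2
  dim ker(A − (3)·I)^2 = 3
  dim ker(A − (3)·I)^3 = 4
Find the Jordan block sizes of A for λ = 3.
Block sizes for λ = 3: [3, 1]

From the dimensions of kernels of powers, the number of Jordan blocks of size at least j is d_j − d_{j−1} where d_j = dim ker(N^j) (with d_0 = 0). Computing the differences gives [2, 1, 1].
The number of blocks of size exactly k is (#blocks of size ≥ k) − (#blocks of size ≥ k + 1), so the partition is: 1 block(s) of size 1, 1 block(s) of size 3.
In nonincreasing order the block sizes are [3, 1].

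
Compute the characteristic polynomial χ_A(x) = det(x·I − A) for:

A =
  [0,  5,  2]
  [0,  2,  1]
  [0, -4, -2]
x^3

Expanding det(x·I − A) (e.g. by cofactor expansion or by noting that A is similar to its Jordan form J, which has the same characteristic polynomial as A) gives
  χ_A(x) = x^3
which factors as x^3. The eigenvalues (with algebraic multiplicities) are λ = 0 with multiplicity 3.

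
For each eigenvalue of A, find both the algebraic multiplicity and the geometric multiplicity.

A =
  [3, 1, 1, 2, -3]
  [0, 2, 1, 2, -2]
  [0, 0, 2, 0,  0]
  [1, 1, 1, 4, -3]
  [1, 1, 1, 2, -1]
λ = 2: alg = 5, geom = 3

Step 1 — factor the characteristic polynomial to read off the algebraic multiplicities:
  χ_A(x) = (x - 2)^5

Step 2 — compute geometric multiplicities via the rank-nullity identity g(λ) = n − rank(A − λI):
  rank(A − (2)·I) = 2, so dim ker(A − (2)·I) = n − 2 = 3

Summary:
  λ = 2: algebraic multiplicity = 5, geometric multiplicity = 3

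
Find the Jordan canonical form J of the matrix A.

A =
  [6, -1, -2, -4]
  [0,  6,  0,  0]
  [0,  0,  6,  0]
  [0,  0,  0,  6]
J_2(6) ⊕ J_1(6) ⊕ J_1(6)

The characteristic polynomial is
  det(x·I − A) = x^4 - 24*x^3 + 216*x^2 - 864*x + 1296 = (x - 6)^4

Eigenvalues and multiplicities (the geometric multiplicity of λ is n − rank(A − λI), which equals the number of Jordan blocks for λ):
  λ = 6: algebraic multiplicity = 4, geometric multiplicity = 3

Determining the block sizes for each eigenvalue:
  λ = 6: 3 blocks summing to 4 forces exactly one block of size 2 and the rest size 1 → block sizes [2, 1, 1]

Assembling the blocks gives a Jordan form
J =
  [6, 1, 0, 0]
  [0, 6, 0, 0]
  [0, 0, 6, 0]
  [0, 0, 0, 6]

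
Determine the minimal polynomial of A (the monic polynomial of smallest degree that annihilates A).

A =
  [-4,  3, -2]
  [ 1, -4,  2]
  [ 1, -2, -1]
x^3 + 9*x^2 + 27*x + 27

The characteristic polynomial is χ_A(x) = (x + 3)^3, so the eigenvalues are known. The minimal polynomial is
  m_A(x) = Π_λ (x − λ)^{k_λ}
where k_λ is the size of the *largest* Jordan block for λ (equivalently, the smallest k with (A − λI)^k v = 0 for every generalised eigenvector v of λ).

  λ = -3: largest Jordan block has size 3, contributing (x + 3)^3

So m_A(x) = (x + 3)^3 = x^3 + 9*x^2 + 27*x + 27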